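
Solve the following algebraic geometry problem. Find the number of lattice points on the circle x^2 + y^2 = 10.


Systematically check integer values of x where x^2 <= 10.
For each valid x, check if 10 - x^2 is a perfect square.
x=1: 10 - 1 = 9, sqrt = 3 (valid)
x=3: 10 - 9 = 1, sqrt = 1 (valid)
Total integer solutions found: 8

8


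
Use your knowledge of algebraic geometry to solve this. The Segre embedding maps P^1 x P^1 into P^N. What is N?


The Segre embedding maps P^m x P^n into P^N via
all products of coordinates from each factor.
N = (m+1)(n+1) - 1
N = (1+1)(1+1) - 1
N = 2*2 - 1
N = 4 - 1 = 3

3


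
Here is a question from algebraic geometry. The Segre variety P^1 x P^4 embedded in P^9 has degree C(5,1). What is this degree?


The degree of the Segre variety P^1 x P^4 is C(m+n, m).
= C(5, 1)
= 5

5


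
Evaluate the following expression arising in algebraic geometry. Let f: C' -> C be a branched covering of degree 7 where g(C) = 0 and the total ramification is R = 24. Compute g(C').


Riemann-Hurwitz formula: 2g' - 2 = d(2g - 2) + R
Given: d = 7, g = 0, R = 24
2g' - 2 = 7*(2*0 - 2) + 24
2g' - 2 = 7*(-2) + 24
2g' - 2 = -14 + 24 = 10
2g' = 12
g' = 6

6


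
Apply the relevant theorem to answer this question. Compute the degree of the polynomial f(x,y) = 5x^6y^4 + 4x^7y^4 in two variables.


Examine each term for its total degree (sum of exponents).
  Term '5x^6y^4' has total degree 6+4 = 10.
  Term '4x^7y^4' has total degree 7+4 = 11.
The maximum total degree among all terms is 11.

11


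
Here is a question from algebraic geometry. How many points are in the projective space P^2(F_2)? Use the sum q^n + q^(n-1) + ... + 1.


P^2(F_2) has (q^(n+1) - 1)/(q - 1) points.
= 2^2 + 2^1 + 2^0
= 4 + 2 + 1
= 7

7


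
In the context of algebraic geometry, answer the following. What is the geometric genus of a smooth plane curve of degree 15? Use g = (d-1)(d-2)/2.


Using the genus formula for smooth plane curves:
g = (d-1)(d-2)/2
g = (15-1)(15-2)/2
g = 14*13/2
g = 182/2 = 91

91


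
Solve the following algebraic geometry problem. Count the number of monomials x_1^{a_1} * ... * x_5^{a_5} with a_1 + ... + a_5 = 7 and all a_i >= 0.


The number of degree-7 monomials in 5 variables is C(d+n-1, n-1).
= C(7+5-1, 5-1) = C(11, 4)
= 330

330


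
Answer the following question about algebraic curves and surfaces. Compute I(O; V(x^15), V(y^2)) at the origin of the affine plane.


The intersection multiplicity of V(x^a) and V(y^b) at the origin is:
I(O; V(x^15), V(y^2)) = dim_k(k[x,y]/(x^15, y^2))
A basis for k[x,y]/(x^15, y^2) is the set of monomials x^i * y^j
where 0 <= i < 15 and 0 <= j < 2.
The number of such monomials is 15 * 2 = 30

30


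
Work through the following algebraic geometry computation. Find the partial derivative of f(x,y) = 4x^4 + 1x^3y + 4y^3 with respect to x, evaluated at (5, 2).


df/dx = 4*4*x^3 + 3*1*x^2*y
At (5,2): 4*4*5^3 + 3*1*5^2*2
= 2000 + 150
= 2150

2150


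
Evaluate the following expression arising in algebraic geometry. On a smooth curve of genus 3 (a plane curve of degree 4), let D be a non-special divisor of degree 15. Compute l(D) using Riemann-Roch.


First, compute the genus of a smooth plane curve of degree 4:
g = (d-1)(d-2)/2 = (4-1)(4-2)/2 = 3
For a non-special divisor D (i.e., h^1(D) = 0), Riemann-Roch gives:
l(D) = deg(D) - g + 1
Since deg(D) = 15 >= 2g - 1 = 5, D is non-special.
l(D) = 15 - 3 + 1 = 13

13


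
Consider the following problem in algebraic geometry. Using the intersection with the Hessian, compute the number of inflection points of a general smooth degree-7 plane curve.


For a general smooth plane curve C of degree d, the inflection points are
the intersection of C with its Hessian curve, which has degree 3(d-2).
By Bezout, the total intersection number is d * 3(d-2) = 7 * 15 = 105.
For a general curve every flex is ordinary, so each contributes
multiplicity 1 to C·Hess(C), and the number of distinct inflection
points is 3d(d-2).
Inflection points = 3*7*(7-2) = 3*7*5 = 105

105


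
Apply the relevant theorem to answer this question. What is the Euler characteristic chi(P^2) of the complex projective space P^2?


The complex projective space P^2 has one cell in each even real dimension 0, 2, ..., 4.
The cohomology groups are H^{2k}(P^2) = Z for k = 0,...,2, and 0 otherwise.
Euler characteristic = sum of Betti numbers = 1 per even-dimensional cohomology group.
chi(P^2) = 2 + 1 = 3

3


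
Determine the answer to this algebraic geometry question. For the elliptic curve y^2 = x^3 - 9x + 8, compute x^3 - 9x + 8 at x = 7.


Compute x^3 - 9x + 8 at x = 7:
x^3 = 7^3 = 343
(-9)*x = (-9)*7 = -63
Sum: 343 - 63 + 8 = 288

288


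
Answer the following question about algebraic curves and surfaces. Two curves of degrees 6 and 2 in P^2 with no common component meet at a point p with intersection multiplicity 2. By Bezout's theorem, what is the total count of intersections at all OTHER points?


By Bezout's theorem, the total intersection number is d1 * d2.
Total = 6 * 2 = 12
Intersection multiplicity at p = 2
Remaining intersections = 12 - 2 = 10

10


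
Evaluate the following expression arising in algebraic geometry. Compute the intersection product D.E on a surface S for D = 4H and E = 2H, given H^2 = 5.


Using bilinearity of the intersection pairing on a surface S:
(aH).(bH) = ab * (H.H)
We have H^2 = 5.
D.E = (4H).(2H) = 4*2*5
= 8*5
= 40

40


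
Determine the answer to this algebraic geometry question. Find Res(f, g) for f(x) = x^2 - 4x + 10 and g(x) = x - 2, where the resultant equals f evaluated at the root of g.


For Res(f, x - c), we evaluate f at x = c.
f(2) = 2^2 - 4*2 + 10
= 4 - 8 + 10
= -4 + 10 = 6
Res(f, g) = 6

6


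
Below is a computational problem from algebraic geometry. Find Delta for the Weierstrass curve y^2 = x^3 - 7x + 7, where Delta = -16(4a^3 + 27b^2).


Compute each component:
4a^3 = 4*(-7)^3 = 4*(-343) = -1372
27b^2 = 27*7^2 = 27*49 = 1323
4a^3 + 27b^2 = -1372 + 1323 = -49
Delta = -16*(-49) = 784

784


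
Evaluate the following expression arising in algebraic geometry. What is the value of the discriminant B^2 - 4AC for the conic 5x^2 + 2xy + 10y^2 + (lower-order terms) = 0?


The discriminant of a conic Ax^2 + Bxy + Cy^2 + ... = 0 is B^2 - 4AC.
B^2 = 2^2 = 4
4AC = 4*5*10 = 200
Discriminant = 4 - 200 = -196

-196


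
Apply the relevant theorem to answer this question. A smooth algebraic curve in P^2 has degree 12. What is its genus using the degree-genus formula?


Using the genus formula for smooth plane curves:
g = (d-1)(d-2)/2
g = (12-1)(12-2)/2
g = 11*10/2
g = 110/2 = 55

55


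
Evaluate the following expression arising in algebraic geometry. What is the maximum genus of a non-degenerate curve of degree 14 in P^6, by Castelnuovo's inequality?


Castelnuovo's bound: write d - 1 = m(r-1) + epsilon with 0 <= epsilon < r-1.
d - 1 = 14 - 1 = 13
r - 1 = 6 - 1 = 5
13 = 2*5 + 3, so m = 2, epsilon = 3
pi(d, r) = m(m-1)(r-1)/2 + m*epsilon
= 2*1*5/2 + 2*3
= 10/2 + 6
= 5 + 6 = 11

11


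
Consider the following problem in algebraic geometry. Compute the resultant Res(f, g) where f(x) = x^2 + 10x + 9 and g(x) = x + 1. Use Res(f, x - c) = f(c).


For Res(f, x - c), we evaluate f at x = c.
f(-1) = (-1)^2 + 10*(-1) + 9
= 1 - 10 + 9
= -9 + 9 = 0
Res(f, g) = 0

0


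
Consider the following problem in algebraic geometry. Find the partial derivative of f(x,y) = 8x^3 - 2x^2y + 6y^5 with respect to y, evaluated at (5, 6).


df/dy = (-2)*x^2 + 5*6*y^4
At (5,6): (-2)*5^2 + 5*6*6^4
= -50 + 38880
= 38830

38830


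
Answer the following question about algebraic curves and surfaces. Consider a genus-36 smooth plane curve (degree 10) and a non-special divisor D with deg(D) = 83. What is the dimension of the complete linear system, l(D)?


First, compute the genus of a smooth plane curve of degree 10:
g = (d-1)(d-2)/2 = (10-1)(10-2)/2 = 36
For a non-special divisor D (i.e., h^1(D) = 0), Riemann-Roch gives:
l(D) = deg(D) - g + 1
Since deg(D) = 83 >= 2g - 1 = 71, D is non-special.
l(D) = 83 - 36 + 1 = 48

48


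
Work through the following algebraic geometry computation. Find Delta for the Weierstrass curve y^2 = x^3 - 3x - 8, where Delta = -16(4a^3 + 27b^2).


Compute each component:
4a^3 = 4*(-3)^3 = 4*(-27) = -108
27b^2 = 27*(-8)^2 = 27*64 = 1728
4a^3 + 27b^2 = -108 + 1728 = 1620
Delta = -16*1620 = -25920

-25920


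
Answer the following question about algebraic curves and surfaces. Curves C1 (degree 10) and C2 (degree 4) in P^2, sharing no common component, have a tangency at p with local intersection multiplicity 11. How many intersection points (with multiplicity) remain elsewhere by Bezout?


By Bezout's theorem, the total intersection number is d1 * d2.
Total = 10 * 4 = 40
Intersection multiplicity at p = 11
Remaining intersections = 40 - 11 = 29

29


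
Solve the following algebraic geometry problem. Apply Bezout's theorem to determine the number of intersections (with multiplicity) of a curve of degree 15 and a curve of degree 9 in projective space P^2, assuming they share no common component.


Bezout's theorem states the intersection count equals the product of degrees.
Intersection count = 15 * 9 = 135

135


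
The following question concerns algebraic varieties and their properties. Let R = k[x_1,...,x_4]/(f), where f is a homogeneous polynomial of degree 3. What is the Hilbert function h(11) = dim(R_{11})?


For R = k[x_1,...,x_n]/(f) with f homogeneous of degree e:
The Hilbert series is (1 - t^e)/(1 - t)^n.
So h(d) = C(d+n-1, n-1) - C(d-e+n-1, n-1) for d >= e.
With n=4, e=3, d=11:
C(11+4-1, 4-1) = C(14, 3) = 364
C(11-3+4-1, 4-1) = C(11, 3) = 165
h(11) = 364 - 165 = 199

199


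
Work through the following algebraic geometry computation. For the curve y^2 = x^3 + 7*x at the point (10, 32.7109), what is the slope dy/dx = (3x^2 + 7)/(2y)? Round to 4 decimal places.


Using implicit differentiation of y^2 = x^3 + 7*x:
2y * dy/dx = 3x^2 + 7
dy/dx = (3x^2 + 7)/(2y)
Numerator: 3*10^2 + 7 = 307
Denominator: 2*32.7109 = 65.4218
dy/dx = 307/65.4218 = 4.6926

4.6926


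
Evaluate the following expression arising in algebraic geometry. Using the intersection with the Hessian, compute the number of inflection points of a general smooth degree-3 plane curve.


For a general smooth plane curve C of degree d, the inflection points are
the intersection of C with its Hessian curve, which has degree 3(d-2).
By Bezout, the total intersection number is d * 3(d-2) = 3 * 3 = 9.
For a general curve every flex is ordinary, so each contributes
multiplicity 1 to C·Hess(C), and the number of distinct inflection
points is 3d(d-2).
Inflection points = 3*3*(3-2) = 3*3*1 = 9

9


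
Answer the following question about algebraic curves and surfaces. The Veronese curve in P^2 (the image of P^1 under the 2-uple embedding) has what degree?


The rational normal curve in P^2 is the image of P^1 under the 2-uple Veronese.
A general hyperplane in P^2 pulls back to a degree-2 form on P^1, which has 2 zeros,
so the curve meets a general hyperplane in 2 points. Degree = 2.

2


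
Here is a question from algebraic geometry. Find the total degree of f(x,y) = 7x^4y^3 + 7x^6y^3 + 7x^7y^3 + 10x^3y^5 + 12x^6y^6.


Examine each term for its total degree (sum of exponents).
  Term '7x^4y^3' has total degree 4+3 = 7.
  Term '7x^6y^3' has total degree 6+3 = 9.
  Term '7x^7y^3' has total degree 7+3 = 10.
  Term '10x^3y^5' has total degree 3+5 = 8.
  Term '12x^6y^6' has total degree 6+6 = 12.
The maximum total degree among all terms is 12.

12


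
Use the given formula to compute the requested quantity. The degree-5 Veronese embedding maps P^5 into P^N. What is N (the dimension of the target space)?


The Veronese embedding v_d: P^n -> P^N maps each point to all
degree-d monomials in n+1 homogeneous coordinates.
N = C(n+d, d) - 1
N = C(5+5, 5) - 1
N = C(10, 5) - 1
C(10, 5) = 252
N = 252 - 1 = 251

251


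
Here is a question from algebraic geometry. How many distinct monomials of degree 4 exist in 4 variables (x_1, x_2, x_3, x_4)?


The number of degree-4 monomials in 4 variables is C(d+n-1, n-1).
= C(4+4-1, 4-1) = C(7, 3)
= 35

35


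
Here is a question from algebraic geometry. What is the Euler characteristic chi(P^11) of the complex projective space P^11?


The complex projective space P^11 has one cell in each even real dimension 0, 2, ..., 22.
The cohomology groups are H^{2k}(P^11) = Z for k = 0,...,11, and 0 otherwise.
Euler characteristic = sum of Betti numbers = 1 per even-dimensional cohomology group.
chi(P^11) = 11 + 1 = 12

12


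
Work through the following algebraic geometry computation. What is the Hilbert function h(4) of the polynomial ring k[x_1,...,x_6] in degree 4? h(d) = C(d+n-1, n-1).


The Hilbert function for the polynomial ring in 6 variables is:
h(d) = C(d+n-1, n-1)
h(4) = C(4+6-1, 6-1) = C(9, 5)
= 9! / (5! * 4!)
= 126

126


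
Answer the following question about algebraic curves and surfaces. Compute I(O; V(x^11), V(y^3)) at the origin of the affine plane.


The intersection multiplicity of V(x^a) and V(y^b) at the origin is:
I(O; V(x^11), V(y^3)) = dim_k(k[x,y]/(x^11, y^3))
A basis for k[x,y]/(x^11, y^3) is the set of monomials x^i * y^j
where 0 <= i < 11 and 0 <= j < 3.
The number of such monomials is 11 * 3 = 33

33


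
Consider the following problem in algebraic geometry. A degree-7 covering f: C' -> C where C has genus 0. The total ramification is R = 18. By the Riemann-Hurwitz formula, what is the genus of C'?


Riemann-Hurwitz formula: 2g' - 2 = d(2g - 2) + R
Given: d = 7, g = 0, R = 18
2g' - 2 = 7*(2*0 - 2) + 18
2g' - 2 = 7*(-2) + 18
2g' - 2 = -14 + 18 = 4
2g' = 6
g' = 3

3


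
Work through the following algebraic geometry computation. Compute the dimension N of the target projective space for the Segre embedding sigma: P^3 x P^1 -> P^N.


The Segre embedding maps P^m x P^n into P^N via
all products of coordinates from each factor.
N = (m+1)(n+1) - 1
N = (3+1)(1+1) - 1
N = 4*2 - 1
N = 8 - 1 = 7

7


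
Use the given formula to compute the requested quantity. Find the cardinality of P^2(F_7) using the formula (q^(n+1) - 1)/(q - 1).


P^2(F_7) has (q^(n+1) - 1)/(q - 1) points.
= 7^2 + 7^1 + 7^0
= 49 + 7 + 1
= 57

57


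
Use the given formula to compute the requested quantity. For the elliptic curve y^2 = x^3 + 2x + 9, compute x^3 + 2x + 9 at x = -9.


Compute x^3 + 2x + 9 at x = -9:
x^3 = (-9)^3 = -729
2*x = 2*(-9) = -18
Sum: -729 - 18 + 9 = -738

-738


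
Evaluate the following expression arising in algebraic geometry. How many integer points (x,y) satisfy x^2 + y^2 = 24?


Systematically check integer values of x where x^2 <= 24.
For each valid x, check if 24 - x^2 is a perfect square.
Total integer solutions found: 0

0


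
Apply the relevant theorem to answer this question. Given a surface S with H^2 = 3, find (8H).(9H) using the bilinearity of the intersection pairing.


Using bilinearity of the intersection pairing on a surface S:
(aH).(bH) = ab * (H.H)
We have H^2 = 3.
D.E = (8H).(9H) = 8*9*3
= 72*3
= 216

216


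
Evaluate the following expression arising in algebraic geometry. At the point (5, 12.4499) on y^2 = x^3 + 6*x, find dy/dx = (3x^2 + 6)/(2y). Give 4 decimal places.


Using implicit differentiation of y^2 = x^3 + 6*x:
2y * dy/dx = 3x^2 + 6
dy/dx = (3x^2 + 6)/(2y)
Numerator: 3*5^2 + 6 = 81
Denominator: 2*12.4499 = 24.8998
dy/dx = 81/24.8998 = 3.2530

3.2530


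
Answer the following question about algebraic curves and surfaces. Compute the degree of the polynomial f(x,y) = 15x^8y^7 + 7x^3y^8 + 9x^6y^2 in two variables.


Examine each term for its total degree (sum of exponents).
  Term '15x^8y^7' has total degree 8+7 = 15.
  Term '7x^3y^8' has total degree 3+8 = 11.
  Term '9x^6y^2' has total degree 6+2 = 8.
The maximum total degree among all terms is 15.

15


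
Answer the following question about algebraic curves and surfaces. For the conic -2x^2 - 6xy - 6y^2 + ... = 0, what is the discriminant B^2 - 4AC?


The discriminant of a conic Ax^2 + Bxy + Cy^2 + ... = 0 is B^2 - 4AC.
B^2 = (-6)^2 = 36
4AC = 4*(-2)*(-6) = 48
Discriminant = 36 - 48 = -12

-12


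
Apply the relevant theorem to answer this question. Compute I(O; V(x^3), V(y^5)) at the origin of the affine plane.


The intersection multiplicity of V(x^a) and V(y^b) at the origin is:
I(O; V(x^3), V(y^5)) = dim_k(k[x,y]/(x^3, y^5))
A basis for k[x,y]/(x^3, y^5) is the set of monomials x^i * y^j
where 0 <= i < 3 and 0 <= j < 5.
The number of such monomials is 3 * 5 = 15

15


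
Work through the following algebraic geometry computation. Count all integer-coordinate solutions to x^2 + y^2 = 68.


Systematically check integer values of x where x^2 <= 68.
For each valid x, check if 68 - x^2 is a perfect square.
x=2: 68 - 4 = 64, sqrt = 8 (valid)
x=8: 68 - 64 = 4, sqrt = 2 (valid)
Total integer solutions found: 8

8


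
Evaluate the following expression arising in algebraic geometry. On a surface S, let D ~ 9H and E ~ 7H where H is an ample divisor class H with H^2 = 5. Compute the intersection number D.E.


Using bilinearity of the intersection pairing on a surface S:
(aH).(bH) = ab * (H.H)
We have H^2 = 5.
D.E = (9H).(7H) = 9*7*5
= 63*5
= 315

315


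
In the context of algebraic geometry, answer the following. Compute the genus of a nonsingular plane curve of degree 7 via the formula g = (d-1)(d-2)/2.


Using the genus formula for smooth plane curves:
g = (d-1)(d-2)/2
g = (7-1)(7-2)/2
g = 6*5/2
g = 30/2 = 15

15


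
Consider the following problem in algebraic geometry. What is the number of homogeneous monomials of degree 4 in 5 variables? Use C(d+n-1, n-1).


The number of degree-4 monomials in 5 variables is C(d+n-1, n-1).
= C(4+5-1, 5-1) = C(8, 4)
= 70

70


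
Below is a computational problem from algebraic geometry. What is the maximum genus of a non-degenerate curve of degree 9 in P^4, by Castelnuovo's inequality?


Castelnuovo's bound: write d - 1 = m(r-1) + epsilon with 0 <= epsilon < r-1.
d - 1 = 9 - 1 = 8
r - 1 = 4 - 1 = 3
8 = 2*3 + 2, so m = 2, epsilon = 2
pi(d, r) = m(m-1)(r-1)/2 + m*epsilon
= 2*1*3/2 + 2*2
= 6/2 + 4
= 3 + 4 = 7

7


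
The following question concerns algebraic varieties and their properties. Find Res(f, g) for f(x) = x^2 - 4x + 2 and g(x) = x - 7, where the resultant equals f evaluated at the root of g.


For Res(f, x - c), we evaluate f at x = c.
f(7) = 7^2 - 4*7 + 2
= 49 - 28 + 2
= 21 + 2 = 23
Res(f, g) = 23

23


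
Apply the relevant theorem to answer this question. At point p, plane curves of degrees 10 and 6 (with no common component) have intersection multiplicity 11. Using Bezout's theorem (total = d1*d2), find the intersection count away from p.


By Bezout's theorem, the total intersection number is d1 * d2.
Total = 10 * 6 = 60
Intersection multiplicity at p = 11
Remaining intersections = 60 - 11 = 49

49


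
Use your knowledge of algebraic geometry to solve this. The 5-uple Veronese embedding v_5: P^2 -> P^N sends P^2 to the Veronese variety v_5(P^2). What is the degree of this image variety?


The Veronese variety v_5(P^2) has degree d^r.
d^r = 5^2 = 25

25


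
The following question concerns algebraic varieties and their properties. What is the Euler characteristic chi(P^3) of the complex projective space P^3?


The complex projective space P^3 has one cell in each even real dimension 0, 2, ..., 6.
The cohomology groups are H^{2k}(P^3) = Z for k = 0,...,3, and 0 otherwise.
Euler characteristic = sum of Betti numbers = 1 per even-dimensional cohomology group.
chi(P^3) = 3 + 1 = 4

4


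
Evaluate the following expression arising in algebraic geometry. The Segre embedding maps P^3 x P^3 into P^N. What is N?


The Segre embedding maps P^m x P^n into P^N via
all products of coordinates from each factor.
N = (m+1)(n+1) - 1
N = (3+1)(3+1) - 1
N = 4*4 - 1
N = 16 - 1 = 15

15


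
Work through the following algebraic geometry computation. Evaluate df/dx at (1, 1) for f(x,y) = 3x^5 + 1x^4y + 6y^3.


df/dx = 5*3*x^4 + 4*1*x^3*y
At (1,1): 5*3*1^4 + 4*1*1^3*1
= 15 + 4
= 19

19


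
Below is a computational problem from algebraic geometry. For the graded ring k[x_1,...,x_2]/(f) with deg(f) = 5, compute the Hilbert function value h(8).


For R = k[x_1,...,x_n]/(f) with f homogeneous of degree e:
The Hilbert series is (1 - t^e)/(1 - t)^n.
So h(d) = C(d+n-1, n-1) - C(d-e+n-1, n-1) for d >= e.
With n=2, e=5, d=8:
C(8+2-1, 2-1) = C(9, 1) = 9
C(8-5+2-1, 2-1) = C(4, 1) = 4
h(8) = 9 - 4 = 5

5


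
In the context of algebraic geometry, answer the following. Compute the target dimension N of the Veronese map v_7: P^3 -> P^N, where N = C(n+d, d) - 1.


The Veronese embedding v_d: P^n -> P^N maps each point to all
degree-d monomials in n+1 homogeneous coordinates.
N = C(n+d, d) - 1
N = C(3+7, 7) - 1
N = C(10, 7) - 1
C(10, 7) = 120
N = 120 - 1 = 119

119


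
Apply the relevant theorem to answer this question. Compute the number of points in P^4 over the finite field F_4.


P^4(F_4) has (q^(n+1) - 1)/(q - 1) points.
= 4^4 + 4^3 + 4^2 + 4^1 + 4^0
= 256 + 64 + 16 + 4 + 1
= 341

341


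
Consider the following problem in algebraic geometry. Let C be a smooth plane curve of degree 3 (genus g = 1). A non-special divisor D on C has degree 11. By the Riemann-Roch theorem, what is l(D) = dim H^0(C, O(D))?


First, compute the genus of a smooth plane curve of degree 3:
g = (d-1)(d-2)/2 = (3-1)(3-2)/2 = 1
For a non-special divisor D (i.e., h^1(D) = 0), Riemann-Roch gives:
l(D) = deg(D) - g + 1
Since deg(D) = 11 >= 2g - 1 = 1, D is non-special.
l(D) = 11 - 1 + 1 = 11

11


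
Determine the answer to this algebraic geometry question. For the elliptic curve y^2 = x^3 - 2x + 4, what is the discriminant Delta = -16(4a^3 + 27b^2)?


Compute each component:
4a^3 = 4*(-2)^3 = 4*(-8) = -32
27b^2 = 27*4^2 = 27*16 = 432
4a^3 + 27b^2 = -32 + 432 = 400
Delta = -16*400 = -6400

-6400


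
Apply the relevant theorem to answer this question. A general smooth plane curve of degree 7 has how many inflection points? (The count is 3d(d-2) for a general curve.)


For a general smooth plane curve C of degree d, the inflection points are
the intersection of C with its Hessian curve, which has degree 3(d-2).
By Bezout, the total intersection number is d * 3(d-2) = 7 * 15 = 105.
For a general curve every flex is ordinary, so each contributes
multiplicity 1 to C·Hess(C), and the number of distinct inflection
points is 3d(d-2).
Inflection points = 3*7*(7-2) = 3*7*5 = 105

105


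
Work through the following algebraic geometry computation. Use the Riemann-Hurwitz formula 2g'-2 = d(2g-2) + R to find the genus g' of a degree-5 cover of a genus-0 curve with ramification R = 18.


Riemann-Hurwitz formula: 2g' - 2 = d(2g - 2) + R
Given: d = 5, g = 0, R = 18
2g' - 2 = 5*(2*0 - 2) + 18
2g' - 2 = 5*(-2) + 18
2g' - 2 = -10 + 18 = 8
2g' = 10
g' = 5

5


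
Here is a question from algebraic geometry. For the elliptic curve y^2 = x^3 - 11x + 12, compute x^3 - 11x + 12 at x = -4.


Compute x^3 - 11x + 12 at x = -4:
x^3 = (-4)^3 = -64
(-11)*x = (-11)*(-4) = 44
Sum: -64 + 44 + 12 = -8

-8


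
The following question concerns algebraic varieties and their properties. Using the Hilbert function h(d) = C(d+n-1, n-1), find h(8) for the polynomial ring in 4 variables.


The Hilbert function for the polynomial ring in 4 variables is:
h(d) = C(d+n-1, n-1)
h(8) = C(8+4-1, 4-1) = C(11, 3)
= 11! / (3! * 8!)
= 165

165


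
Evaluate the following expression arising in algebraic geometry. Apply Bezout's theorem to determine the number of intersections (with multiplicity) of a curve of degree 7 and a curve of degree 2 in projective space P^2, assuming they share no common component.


Bezout's theorem states the intersection count equals the product of degrees.
Intersection count = 7 * 2 = 14

14


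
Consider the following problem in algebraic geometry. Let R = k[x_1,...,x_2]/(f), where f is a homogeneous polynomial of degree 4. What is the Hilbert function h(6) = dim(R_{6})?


For R = k[x_1,...,x_n]/(f) with f homogeneous of degree e:
The Hilbert series is (1 - t^e)/(1 - t)^n.
So h(d) = C(d+n-1, n-1) - C(d-e+n-1, n-1) for d >= e.
With n=2, e=4, d=6:
C(6+2-1, 2-1) = C(7, 1) = 7
C(6-4+2-1, 2-1) = C(3, 1) = 3
h(6) = 7 - 3 = 4

4


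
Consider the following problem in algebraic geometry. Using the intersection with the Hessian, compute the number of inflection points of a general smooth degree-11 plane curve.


For a general smooth plane curve C of degree d, the inflection points are
the intersection of C with its Hessian curve, which has degree 3(d-2).
By Bezout, the total intersection number is d * 3(d-2) = 11 * 27 = 297.
For a general curve every flex is ordinary, so each contributes
multiplicity 1 to C·Hess(C), and the number of distinct inflection
points is 3d(d-2).
Inflection points = 3*11*(11-2) = 3*11*9 = 297

297


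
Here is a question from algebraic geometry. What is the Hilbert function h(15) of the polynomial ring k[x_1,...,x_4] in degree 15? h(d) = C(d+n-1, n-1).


The Hilbert function for the polynomial ring in 4 variables is:
h(d) = C(d+n-1, n-1)
h(15) = C(15+4-1, 4-1) = C(18, 3)
= 18! / (3! * 15!)
= 816

816


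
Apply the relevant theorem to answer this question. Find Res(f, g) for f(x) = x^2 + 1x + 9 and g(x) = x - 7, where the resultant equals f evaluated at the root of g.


For Res(f, x - c), we evaluate f at x = c.
f(7) = 7^2 + 1*7 + 9
= 49 + 7 + 9
= 56 + 9 = 65
Res(f, g) = 65

65


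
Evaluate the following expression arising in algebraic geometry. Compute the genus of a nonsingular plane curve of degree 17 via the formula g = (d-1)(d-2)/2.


Using the genus formula for smooth plane curves:
g = (d-1)(d-2)/2
g = (17-1)(17-2)/2
g = 16*15/2
g = 240/2 = 120

120


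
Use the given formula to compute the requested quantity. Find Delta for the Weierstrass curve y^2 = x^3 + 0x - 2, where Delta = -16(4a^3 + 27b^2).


Compute each component:
4a^3 = 4*0^3 = 4*0 = 0
27b^2 = 27*(-2)^2 = 27*4 = 108
4a^3 + 27b^2 = 0 + 108 = 108
Delta = -16*108 = -1728

-1728


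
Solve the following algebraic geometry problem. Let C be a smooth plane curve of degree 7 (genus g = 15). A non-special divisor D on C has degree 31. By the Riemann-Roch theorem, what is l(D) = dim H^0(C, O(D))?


First, compute the genus of a smooth plane curve of degree 7:
g = (d-1)(d-2)/2 = (7-1)(7-2)/2 = 15
For a non-special divisor D (i.e., h^1(D) = 0), Riemann-Roch gives:
l(D) = deg(D) - g + 1
Since deg(D) = 31 >= 2g - 1 = 29, D is non-special.
l(D) = 31 - 15 + 1 = 17

17


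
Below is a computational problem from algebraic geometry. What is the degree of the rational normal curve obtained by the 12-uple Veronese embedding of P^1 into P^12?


The rational normal curve in P^12 is the image of P^1 under the 12-uple Veronese.
A general hyperplane in P^12 pulls back to a degree-12 form on P^1, which has 12 zeros,
so the curve meets a general hyperplane in 12 points. Degree = 12.

12


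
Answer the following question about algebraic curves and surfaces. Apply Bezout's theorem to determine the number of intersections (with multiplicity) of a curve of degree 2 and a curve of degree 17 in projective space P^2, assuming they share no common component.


Bezout's theorem states the intersection count equals the product of degrees.
Intersection count = 2 * 17 = 34

34


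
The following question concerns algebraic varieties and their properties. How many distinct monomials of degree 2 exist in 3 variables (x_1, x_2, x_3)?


The number of degree-2 monomials in 3 variables is C(d+n-1, n-1).
= C(2+3-1, 3-1) = C(4, 2)
= 6

6


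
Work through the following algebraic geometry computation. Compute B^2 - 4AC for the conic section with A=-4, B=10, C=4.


The discriminant of a conic Ax^2 + Bxy + Cy^2 + ... = 0 is B^2 - 4AC.
B^2 = 10^2 = 100
4AC = 4*(-4)*4 = -64
Discriminant = 100 + 64 = 164

164


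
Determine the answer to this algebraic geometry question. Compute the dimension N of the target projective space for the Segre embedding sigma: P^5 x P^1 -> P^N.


The Segre embedding maps P^m x P^n into P^N via
all products of coordinates from each factor.
N = (m+1)(n+1) - 1
N = (5+1)(1+1) - 1
N = 6*2 - 1
N = 12 - 1 = 11

11


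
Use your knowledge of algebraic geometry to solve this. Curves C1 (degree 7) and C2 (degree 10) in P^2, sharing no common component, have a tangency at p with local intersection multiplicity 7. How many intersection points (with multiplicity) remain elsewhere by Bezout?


By Bezout's theorem, the total intersection number is d1 * d2.
Total = 7 * 10 = 70
Intersection multiplicity at p = 7
Remaining intersections = 70 - 7 = 63

63


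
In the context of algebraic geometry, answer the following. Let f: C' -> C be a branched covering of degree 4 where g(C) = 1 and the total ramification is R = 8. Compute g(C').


Riemann-Hurwitz formula: 2g' - 2 = d(2g - 2) + R
Given: d = 4, g = 1, R = 8
2g' - 2 = 4*(2*1 - 2) + 8
2g' - 2 = 4*0 + 8
2g' - 2 = 0 + 8 = 8
2g' = 10
g' = 5

5


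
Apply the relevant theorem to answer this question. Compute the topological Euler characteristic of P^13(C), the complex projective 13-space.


The complex projective space P^13 has one cell in each even real dimension 0, 2, ..., 26.
The cohomology groups are H^{2k}(P^13) = Z for k = 0,...,13, and 0 otherwise.
Euler characteristic = sum of Betti numbers = 1 per even-dimensional cohomology group.
chi(P^13) = 13 + 1 = 14

14


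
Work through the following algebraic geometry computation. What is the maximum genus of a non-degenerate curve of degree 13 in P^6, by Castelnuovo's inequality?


Castelnuovo's bound: write d - 1 = m(r-1) + epsilon with 0 <= epsilon < r-1.
d - 1 = 13 - 1 = 12
r - 1 = 6 - 1 = 5
12 = 2*5 + 2, so m = 2, epsilon = 2
pi(d, r) = m(m-1)(r-1)/2 + m*epsilon
= 2*1*5/2 + 2*2
= 10/2 + 4
= 5 + 4 = 9

9


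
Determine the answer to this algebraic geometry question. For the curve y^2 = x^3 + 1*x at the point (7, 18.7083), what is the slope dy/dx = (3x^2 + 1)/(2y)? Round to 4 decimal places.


Using implicit differentiation of y^2 = x^3 + 1*x:
2y * dy/dx = 3x^2 + 1
dy/dx = (3x^2 + 1)/(2y)
Numerator: 3*7^2 + 1 = 148
Denominator: 2*18.7083 = 37.4166
dy/dx = 148/37.4166 = 3.9555

3.9555


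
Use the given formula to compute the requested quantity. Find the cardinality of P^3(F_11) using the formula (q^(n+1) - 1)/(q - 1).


P^3(F_11) has (q^(n+1) - 1)/(q - 1) points.
= 11^3 + 11^2 + 11^1 + 11^0
= 1331 + 121 + 11 + 1
= 1464

1464


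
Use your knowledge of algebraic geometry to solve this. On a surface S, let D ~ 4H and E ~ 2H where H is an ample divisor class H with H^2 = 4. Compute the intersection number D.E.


Using bilinearity of the intersection pairing on a surface S:
(aH).(bH) = ab * (H.H)
We have H^2 = 4.
D.E = (4H).(2H) = 4*2*4
= 8*4
= 32

32


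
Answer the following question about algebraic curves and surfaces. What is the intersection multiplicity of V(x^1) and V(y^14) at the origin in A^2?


The intersection multiplicity of V(x^a) and V(y^b) at the origin is:
I(O; V(x^1), V(y^14)) = dim_k(k[x,y]/(x^1, y^14))
A basis for k[x,y]/(x^1, y^14) is the set of monomials x^i * y^j
where 0 <= i < 1 and 0 <= j < 14.
The number of such monomials is 1 * 14 = 14

14


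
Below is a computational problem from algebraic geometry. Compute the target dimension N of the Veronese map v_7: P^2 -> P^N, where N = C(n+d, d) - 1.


The Veronese embedding v_d: P^n -> P^N maps each point to all
degree-d monomials in n+1 homogeneous coordinates.
N = C(n+d, d) - 1
N = C(2+7, 7) - 1
N = C(9, 7) - 1
C(9, 7) = 36
N = 36 - 1 = 35

35


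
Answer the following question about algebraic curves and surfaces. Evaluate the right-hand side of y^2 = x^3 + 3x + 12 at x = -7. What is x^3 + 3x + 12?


Compute x^3 + 3x + 12 at x = -7:
x^3 = (-7)^3 = -343
3*x = 3*(-7) = -21
Sum: -343 - 21 + 12 = -352

-352


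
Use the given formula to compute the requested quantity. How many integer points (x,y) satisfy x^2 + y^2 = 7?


Systematically check integer values of x where x^2 <= 7.
For each valid x, check if 7 - x^2 is a perfect square.
Total integer solutions found: 0

0


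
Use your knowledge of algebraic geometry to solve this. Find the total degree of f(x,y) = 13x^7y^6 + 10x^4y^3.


Examine each term for its total degree (sum of exponents).
  Term '13x^7y^6' has total degree 7+6 = 13.
  Term '10x^4y^3' has total degree 4+3 = 7.
The maximum total degree among all terms is 13.

13


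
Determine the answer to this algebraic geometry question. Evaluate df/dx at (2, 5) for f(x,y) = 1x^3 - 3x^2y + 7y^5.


df/dx = 3*1*x^2 + 2*(-3)*x^1*y
At (2,5): 3*1*2^2 + 2*(-3)*2^1*5
= 12 - 60
= -48

-48


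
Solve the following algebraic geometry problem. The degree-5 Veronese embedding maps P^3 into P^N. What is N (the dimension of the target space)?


The Veronese embedding v_d: P^n -> P^N maps each point to all
degree-d monomials in n+1 homogeneous coordinates.
N = C(n+d, d) - 1
N = C(3+5, 5) - 1
N = C(8, 5) - 1
C(8, 5) = 56
N = 56 - 1 = 55

55


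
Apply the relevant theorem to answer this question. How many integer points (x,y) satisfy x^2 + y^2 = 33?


Systematically check integer values of x where x^2 <= 33.
For each valid x, check if 33 - x^2 is a perfect square.
Total integer solutions found: 0

0


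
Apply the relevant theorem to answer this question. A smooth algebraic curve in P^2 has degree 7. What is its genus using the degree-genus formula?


Using the genus formula for smooth plane curves:
g = (d-1)(d-2)/2
g = (7-1)(7-2)/2
g = 6*5/2
g = 30/2 = 15

15


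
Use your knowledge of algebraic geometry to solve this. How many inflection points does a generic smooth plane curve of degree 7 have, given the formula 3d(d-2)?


For a general smooth plane curve C of degree d, the inflection points are
the intersection of C with its Hessian curve, which has degree 3(d-2).
By Bezout, the total intersection number is d * 3(d-2) = 7 * 15 = 105.
For a general curve every flex is ordinary, so each contributes
multiplicity 1 to C·Hess(C), and the number of distinct inflection
points is 3d(d-2).
Inflection points = 3*7*(7-2) = 3*7*5 = 105

105


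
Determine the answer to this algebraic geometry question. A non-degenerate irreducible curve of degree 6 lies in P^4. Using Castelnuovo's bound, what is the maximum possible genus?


Castelnuovo's bound: write d - 1 = m(r-1) + epsilon with 0 <= epsilon < r-1.
d - 1 = 6 - 1 = 5
r - 1 = 4 - 1 = 3
5 = 1*3 + 2, so m = 1, epsilon = 2
pi(d, r) = m(m-1)(r-1)/2 + m*epsilon
= 1*0*3/2 + 1*2
= 0/2 + 2
= 0 + 2 = 2

2


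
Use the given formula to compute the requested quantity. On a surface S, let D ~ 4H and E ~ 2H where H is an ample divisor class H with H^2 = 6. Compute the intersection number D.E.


Using bilinearity of the intersection pairing on a surface S:
(aH).(bH) = ab * (H.H)
We have H^2 = 6.
D.E = (4H).(2H) = 4*2*6
= 8*6
= 48

48


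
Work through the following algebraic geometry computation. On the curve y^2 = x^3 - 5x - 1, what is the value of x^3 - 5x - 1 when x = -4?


Compute x^3 - 5x - 1 at x = -4:
x^3 = (-4)^3 = -64
(-5)*x = (-5)*(-4) = 20
Sum: -64 + 20 - 1 = -45

-45


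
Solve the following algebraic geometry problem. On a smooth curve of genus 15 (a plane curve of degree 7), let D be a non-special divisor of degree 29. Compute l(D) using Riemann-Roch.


First, compute the genus of a smooth plane curve of degree 7:
g = (d-1)(d-2)/2 = (7-1)(7-2)/2 = 15
For a non-special divisor D (i.e., h^1(D) = 0), Riemann-Roch gives:
l(D) = deg(D) - g + 1
Since deg(D) = 29 >= 2g - 1 = 29, D is non-special.
l(D) = 29 - 15 + 1 = 15

15


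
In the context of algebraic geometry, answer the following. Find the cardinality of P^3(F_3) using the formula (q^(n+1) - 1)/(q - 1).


P^3(F_3) has (q^(n+1) - 1)/(q - 1) points.
= 3^3 + 3^2 + 3^1 + 3^0
= 27 + 9 + 3 + 1
= 40

40


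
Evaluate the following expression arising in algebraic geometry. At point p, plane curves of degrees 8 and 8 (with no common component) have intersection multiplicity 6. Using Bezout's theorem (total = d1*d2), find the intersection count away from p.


By Bezout's theorem, the total intersection number is d1 * d2.
Total = 8 * 8 = 64
Intersection multiplicity at p = 6
Remaining intersections = 64 - 6 = 58

58


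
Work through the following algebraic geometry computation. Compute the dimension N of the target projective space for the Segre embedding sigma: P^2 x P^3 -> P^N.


The Segre embedding maps P^m x P^n into P^N via
all products of coordinates from each factor.
N = (m+1)(n+1) - 1
N = (2+1)(3+1) - 1
N = 3*4 - 1
N = 12 - 1 = 11

11


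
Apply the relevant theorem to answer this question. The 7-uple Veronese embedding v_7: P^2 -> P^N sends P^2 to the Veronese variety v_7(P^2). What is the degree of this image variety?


The Veronese variety v_7(P^2) has degree d^r.
d^r = 7^2 = 49

49


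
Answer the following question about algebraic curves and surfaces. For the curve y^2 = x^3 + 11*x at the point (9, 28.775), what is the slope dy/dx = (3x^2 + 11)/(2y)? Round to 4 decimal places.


Using implicit differentiation of y^2 = x^3 + 11*x:
2y * dy/dx = 3x^2 + 11
dy/dx = (3x^2 + 11)/(2y)
Numerator: 3*9^2 + 11 = 254
Denominator: 2*28.775 = 57.55
dy/dx = 254/57.55 = 4.4136

4.4136


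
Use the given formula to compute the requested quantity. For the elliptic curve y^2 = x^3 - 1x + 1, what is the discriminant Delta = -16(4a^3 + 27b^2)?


Compute each component:
4a^3 = 4*(-1)^3 = 4*(-1) = -4
27b^2 = 27*1^2 = 27*1 = 27
4a^3 + 27b^2 = -4 + 27 = 23
Delta = -16*23 = -368

-368


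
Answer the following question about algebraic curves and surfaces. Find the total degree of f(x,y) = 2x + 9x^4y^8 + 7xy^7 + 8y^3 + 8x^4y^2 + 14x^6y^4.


Examine each term for its total degree (sum of exponents).
  Term '2x' has total degree 1+0 = 1.
  Term '9x^4y^8' has total degree 4+8 = 12.
  Term '7xy^7' has total degree 1+7 = 8.
  Term '8y^3' has total degree 0+3 = 3.
  Term '8x^4y^2' has total degree 4+2 = 6.
  Term '14x^6y^4' has total degree 6+4 = 10.
The maximum total degree among all terms is 12.

12


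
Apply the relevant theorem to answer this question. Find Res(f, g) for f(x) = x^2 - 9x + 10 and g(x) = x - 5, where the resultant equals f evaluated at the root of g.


For Res(f, x - c), we evaluate f at x = c.
f(5) = 5^2 - 9*5 + 10
= 25 - 45 + 10
= -20 + 10 = -10
Res(f, g) = -10

-10


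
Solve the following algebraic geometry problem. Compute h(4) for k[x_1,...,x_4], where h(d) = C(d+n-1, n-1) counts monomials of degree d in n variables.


The Hilbert function for the polynomial ring in 4 variables is:
h(d) = C(d+n-1, n-1)
h(4) = C(4+4-1, 4-1) = C(7, 3)
= 7! / (3! * 4!)
= 35

35


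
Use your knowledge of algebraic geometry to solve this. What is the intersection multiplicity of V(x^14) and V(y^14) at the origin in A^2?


The intersection multiplicity of V(x^a) and V(y^b) at the origin is:
I(O; V(x^14), V(y^14)) = dim_k(k[x,y]/(x^14, y^14))
A basis for k[x,y]/(x^14, y^14) is the set of monomials x^i * y^j
where 0 <= i < 14 and 0 <= j < 14.
The number of such monomials is 14 * 14 = 196

196


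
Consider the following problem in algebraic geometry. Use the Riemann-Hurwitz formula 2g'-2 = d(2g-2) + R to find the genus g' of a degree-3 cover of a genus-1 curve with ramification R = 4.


Riemann-Hurwitz formula: 2g' - 2 = d(2g - 2) + R
Given: d = 3, g = 1, R = 4
2g' - 2 = 3*(2*1 - 2) + 4
2g' - 2 = 3*0 + 4
2g' - 2 = 0 + 4 = 4
2g' = 6
g' = 3

3


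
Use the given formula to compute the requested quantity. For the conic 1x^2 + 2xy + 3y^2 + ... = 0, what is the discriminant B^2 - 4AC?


The discriminant of a conic Ax^2 + Bxy + Cy^2 + ... = 0 is B^2 - 4AC.
B^2 = 2^2 = 4
4AC = 4*1*3 = 12
Discriminant = 4 - 12 = -8

-8


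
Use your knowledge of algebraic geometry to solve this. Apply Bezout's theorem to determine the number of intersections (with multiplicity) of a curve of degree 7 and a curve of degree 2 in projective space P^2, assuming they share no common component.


Bezout's theorem states the intersection count equals the product of degrees.
Intersection count = 7 * 2 = 14

14
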